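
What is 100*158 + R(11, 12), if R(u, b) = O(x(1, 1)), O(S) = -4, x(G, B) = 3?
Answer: 15796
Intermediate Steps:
R(u, b) = -4
100*158 + R(11, 12) = 100*158 - 4 = 15800 - 4 = 15796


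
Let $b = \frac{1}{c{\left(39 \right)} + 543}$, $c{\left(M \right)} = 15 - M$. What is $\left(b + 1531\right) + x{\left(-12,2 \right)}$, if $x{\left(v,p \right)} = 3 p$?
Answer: $\frac{797704}{519} \approx 1537.0$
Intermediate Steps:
$b = \frac{1}{519}$ ($b = \frac{1}{\left(15 - 39\right) + 543} = \frac{1}{-24 + 543} = \frac{1}{519} \approx 0.0019268$)
$\left(b + 1531\right) + x{\left(-12,2 \right)} = \left(\frac{1}{519} + 1531\right) + 3 \cdot 2 = \frac{794590}{519} + 6 = \frac{797704}{519}$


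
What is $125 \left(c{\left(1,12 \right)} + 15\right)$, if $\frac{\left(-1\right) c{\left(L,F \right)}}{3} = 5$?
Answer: $0$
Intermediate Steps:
$c{\left(L,F \right)} = -15$ ($c{\left(L,F \right)} = \left(-3\right) 5 = -15$)
$125 \left(c{\left(1,12 \right)} + 15\right) = 125 \left(-15 + 15\right) = 125 \cdot 0 = 0$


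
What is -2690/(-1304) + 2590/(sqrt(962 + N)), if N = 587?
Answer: 1345/652 + 2590*sqrt(1549)/1549 ≈ 67.870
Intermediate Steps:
-2690/(-1304) + 2590/(sqrt(962 + N)) = -2690/(-1304) + 2590/(sqrt(962 + 587)) = -2690*(-1/1304) + 2590/(sqrt(1549)) = 1345/652 + 2590*(sqrt(1549)/1549) = 1345/652 + 2590*sqrt(1549)/1549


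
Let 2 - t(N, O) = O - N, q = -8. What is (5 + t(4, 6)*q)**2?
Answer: 25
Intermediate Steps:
t(N, O) = 2 + N - O (t(N, O) = 2 - (O - N) = 2 + (N - O) = 2 + N - O)
(5 + t(4, 6)*q)**2 = (5 + (2 + 4 - 1*6)*(-8))**2 = (5 + (2 + 4 - 6)*(-8))**2 = (5 + 0*(-8))**2 = (5 + 0)**2 = 5**2 = 25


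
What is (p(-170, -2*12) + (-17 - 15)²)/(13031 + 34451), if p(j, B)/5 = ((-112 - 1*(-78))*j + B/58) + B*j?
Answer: 729668/688489 ≈ 1.0598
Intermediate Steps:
p(j, B) = -170*j + 5*B/58 + 5*B*j (p(j, B) = 5*(((-112 - 1*(-78))*j + B/58) + B*j) = 5*(((-112 + 78)*j + B/58) + B*j) = 5*((-34*j + B/58) + B*j) = 5*(-34*j + B/58 + B*j) = -170*j + 5*B/58 + 5*B*j)
(p(-170, -2*12) + (-17 - 15)²)/(13031 + 34451) = ((-170*(-170) + 5*(-2*12)/58 + 5*(-2*12)*(-170)) + (-17 - 15)²)/(13031 + 34451) = ((28900 + (5/58)*(-24) + 5*(-24)*(-170)) + (-32)²)/47482 = ((28900 - 60/29 + 20400) + 1024)*(1/47482) = (1429640/29 + 1024)*(1/47482) = (1459336/29)*(1/47482) = 729668/688489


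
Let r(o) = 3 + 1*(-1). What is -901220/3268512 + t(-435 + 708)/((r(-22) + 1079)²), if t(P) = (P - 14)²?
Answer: -208468872737/954863912808 ≈ -0.21832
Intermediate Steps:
r(o) = 2 (r(o) = 3 - 1 = 2)
t(P) = (-14 + P)²
-901220/3268512 + t(-435 + 708)/((r(-22) + 1079)²) = -901220/3268512 + (-14 + (-435 + 708))²/((2 + 1079)²) = -901220*1/3268512 + (-14 + 273)²/(1081²) = -225305/817128 + 259²/1168561 = -225305/817128 + 67081*(1/1168561) = -225305/817128 + 67081/1168561 = -208468872737/954863912808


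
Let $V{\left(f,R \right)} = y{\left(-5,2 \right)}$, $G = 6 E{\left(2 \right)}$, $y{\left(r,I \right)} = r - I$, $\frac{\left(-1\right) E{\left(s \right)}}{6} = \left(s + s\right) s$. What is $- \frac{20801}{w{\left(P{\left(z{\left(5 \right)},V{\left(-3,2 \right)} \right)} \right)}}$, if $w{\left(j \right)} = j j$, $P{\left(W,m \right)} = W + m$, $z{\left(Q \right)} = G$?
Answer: $- \frac{20801}{87025} \approx -0.23902$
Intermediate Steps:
$E{\left(s \right)} = - 12 s^{2}$ ($E{\left(s \right)} = - 6 \left(s + s\right) s = - 6 \cdot 2 s s = - 6 \cdot 2 s^{2} = - 12 s^{2}$)
$G = -288$ ($G = 6 \left(- 12 \cdot 2^{2}\right) = 6 \left(\left(-12\right) 4\right) = 6 \left(-48\right) = -288$)
$z{\left(Q \right)} = -288$
$V{\left(f,R \right)} = -7$ ($V{\left(f,R \right)} = -5 - 2 = -7$)
$w{\left(j \right)} = j^{2}$
$- \frac{20801}{w{\left(P{\left(z{\left(5 \right)},V{\left(-3,2 \right)} \right)} \right)}} = - \frac{20801}{\left(-288 - 7\right)^{2}} = - \frac{20801}{\left(-295\right)^{2}} = - \frac{20801}{87025}$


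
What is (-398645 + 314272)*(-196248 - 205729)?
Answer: 33916005421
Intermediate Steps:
(-398645 + 314272)*(-196248 - 205729) = -84373*(-401977) = 33916005421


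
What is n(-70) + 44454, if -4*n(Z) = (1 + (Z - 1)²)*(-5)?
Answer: 101513/2 ≈ 50757.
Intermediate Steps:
n(Z) = 5/4 + 5*(-1 + Z)²/4 (n(Z) = -(1 + (Z - 1)²)*(-5)/4 = -(1 + (-1 + Z)²)*(-5)/4 = -(-5 - 5*(-1 + Z)²)/4 = 5/4 + 5*(-1 + Z)²/4)
n(-70) + 44454 = (5/4 + 5*(-1 - 70)²/4) + 44454 = (5/4 + (5/4)*(-71)²) + 44454 = (5/4 + (5/4)*5041) + 44454 = (5/4 + 25205/4) + 44454 = 12605/2 + 44454 = 101513/2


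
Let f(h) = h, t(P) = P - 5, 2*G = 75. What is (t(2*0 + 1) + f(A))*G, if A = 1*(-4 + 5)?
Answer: -225/2 ≈ -112.50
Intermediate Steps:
G = 75/2 (G = (½)*75 = 75/2 ≈ 37.500)
A = 1 (A = 1*1 = 1)
t(P) = -5 + P
(t(2*0 + 1) + f(A))*G = ((-5 + (2*0 + 1)) + 1)*(75/2) = ((-5 + (0 + 1)) + 1)*(75/2) = ((-5 + 1) + 1)*(75/2) = (-4 + 1)*(75/2) = -3*75/2 = -225/2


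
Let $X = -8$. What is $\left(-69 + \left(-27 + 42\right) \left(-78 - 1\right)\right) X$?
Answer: $10032$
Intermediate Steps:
$\left(-69 + \left(-27 + 42\right) \left(-78 - 1\right)\right) X = \left(-69 + \left(-27 + 42\right) \left(-78 - 1\right)\right) \left(-8\right) = \left(-69 + 15 \left(-79\right)\right) \left(-8\right) = \left(-69 - 1185\right) \left(-8\right) = \left(-1254\right) \left(-8\right) = 10032$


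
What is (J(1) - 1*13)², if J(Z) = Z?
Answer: 144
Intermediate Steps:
(J(1) - 1*13)² = (1 - 1*13)² = (1 - 13)² = (-12)² = 144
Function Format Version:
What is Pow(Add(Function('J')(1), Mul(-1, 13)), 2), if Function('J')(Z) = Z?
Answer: 144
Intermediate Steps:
Pow(Add(Function('J')(1), Mul(-1, 13)), 2) = Pow(Add(1, Mul(-1, 13)), 2) = Pow(Add(1, -13), 2) = Pow(-12, 2) = 144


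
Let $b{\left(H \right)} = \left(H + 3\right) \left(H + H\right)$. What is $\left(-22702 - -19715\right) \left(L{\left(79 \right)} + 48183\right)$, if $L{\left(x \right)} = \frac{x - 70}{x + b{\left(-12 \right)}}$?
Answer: $- \frac{42457200078}{295} \approx -1.4392 \cdot 10^{8}$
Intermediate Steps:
$b{\left(H \right)} = 2 H \left(3 + H\right)$ ($b{\left(H \right)} = \left(3 + H\right) 2 H = 2 H \left(3 + H\right)$)
$L{\left(x \right)} = \frac{-70 + x}{216 + x}$ ($L{\left(x \right)} = \frac{x - 70}{x + 2 \left(-12\right) \left(3 - 12\right)} = \frac{-70 + x}{x + 2 \left(-12\right) \left(-9\right)} = \frac{-70 + x}{x + 216} = \frac{-70 + x}{216 + x}$)
$\left(-22702 - -19715\right) \left(L{\left(79 \right)} + 48183\right) = \left(-22702 - -19715\right) \left(\frac{-70 + 79}{216 + 79} + 48183\right) = \left(-22702 + \left(-3066 + 22781\right)\right) \left(\frac{1}{295} \cdot 9 + 48183\right) = \left(-22702 + 19715\right) \left(\frac{1}{295} \cdot 9 + 48183\right) = - 2987 \left(\frac{9}{295} + 48183\right) = \left(-2987\right) \frac{14213994}{295} = - \frac{42457200078}{295}$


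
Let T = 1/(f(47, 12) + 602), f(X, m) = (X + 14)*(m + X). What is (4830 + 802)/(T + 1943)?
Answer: 1478752/510159 ≈ 2.8986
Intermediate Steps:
f(X, m) = (14 + X)*(X + m)
T = 1/4201 (T = 1/((47² + 14*47 + 14*12 + 47*12) + 602) = 1/((2209 + 658 + 168 + 564) + 602) = 1/(3599 + 602) = 1/4201 ≈ 0.00023804)
(4830 + 802)/(T + 1943) = (4830 + 802)/(1/4201 + 1943) = 5632/(8162544/4201) = 5632*(4201/8162544) = 1478752/510159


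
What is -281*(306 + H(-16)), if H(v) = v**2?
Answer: -157922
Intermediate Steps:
-281*(306 + H(-16)) = -281*(306 + (-16)**2) = -281*(306 + 256) = -281*562 = -157922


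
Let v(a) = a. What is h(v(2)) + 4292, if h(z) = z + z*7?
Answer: 4308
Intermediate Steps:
h(z) = 8*z (h(z) = z + 7*z = 8*z)
h(v(2)) + 4292 = 8*2 + 4292 = 16 + 4292 = 4308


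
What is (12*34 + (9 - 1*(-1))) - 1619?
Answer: -1201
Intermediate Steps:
(12*34 + (9 - 1*(-1))) - 1619 = (408 + (9 + 1)) - 1619 = (408 + 10) - 1619 = 418 - 1619 = -1201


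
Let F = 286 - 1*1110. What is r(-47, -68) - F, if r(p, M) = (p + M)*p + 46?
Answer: 6275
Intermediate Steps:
F = -824 (F = 286 - 1110 = -824)
r(p, M) = 46 + p*(M + p) (r(p, M) = (M + p)*p + 46 = p*(M + p) + 46 = 46 + p*(M + p))
r(-47, -68) - F = (46 + (-47)² - 68*(-47)) - 1*(-824) = (46 + 2209 + 3196) + 824 = 5451 + 824 = 6275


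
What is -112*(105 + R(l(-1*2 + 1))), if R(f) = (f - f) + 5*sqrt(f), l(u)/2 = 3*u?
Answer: -11760 - 560*I*sqrt(6) ≈ -11760.0 - 1371.7*I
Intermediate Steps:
l(u) = 6*u (l(u) = 2*(3*u) = 6*u)
R(f) = 5*sqrt(f) (R(f) = 0 + 5*sqrt(f) = 5*sqrt(f))
-112*(105 + R(l(-1*2 + 1))) = -112*(105 + 5*sqrt(6*(-1*2 + 1))) = -112*(105 + 5*sqrt(6*(-2 + 1))) = -112*(105 + 5*sqrt(6*(-1))) = -112*(105 + 5*sqrt(-6)) = -112*(105 + 5*(I*sqrt(6))) = -112*(105 + 5*I*sqrt(6)) = -11760 - 560*I*sqrt(6)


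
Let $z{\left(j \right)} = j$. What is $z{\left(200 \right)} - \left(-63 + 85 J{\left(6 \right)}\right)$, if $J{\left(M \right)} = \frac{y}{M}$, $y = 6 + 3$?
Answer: $\frac{271}{2} \approx 135.5$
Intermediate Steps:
$y = 9$
$J{\left(M \right)} = \frac{9}{M}$
$z{\left(200 \right)} - \left(-63 + 85 J{\left(6 \right)}\right) = 200 + \left(63 - 85 \cdot \frac{9}{6}\right) = 200 + \left(63 - 85 \cdot 9 \cdot \frac{1}{6}\right) = 200 + \left(63 - \frac{255}{2}\right) = 200 - \frac{129}{2} = \frac{271}{2}$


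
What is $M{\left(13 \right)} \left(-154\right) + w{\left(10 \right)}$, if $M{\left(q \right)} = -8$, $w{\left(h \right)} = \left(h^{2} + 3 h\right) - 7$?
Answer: $1355$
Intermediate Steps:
$w{\left(h \right)} = -7 + h^{2} + 3 h$
$M{\left(13 \right)} \left(-154\right) + w{\left(10 \right)} = \left(-8\right) \left(-154\right) + \left(-7 + 10^{2} + 3 \cdot 10\right) = 1232 + \left(-7 + 100 + 30\right) = 1232 + 123 = 1355$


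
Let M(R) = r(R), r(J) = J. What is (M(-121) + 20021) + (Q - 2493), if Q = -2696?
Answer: 14711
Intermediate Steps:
M(R) = R
(M(-121) + 20021) + (Q - 2493) = (-121 + 20021) + (-2696 - 2493) = 19900 - 5189 = 14711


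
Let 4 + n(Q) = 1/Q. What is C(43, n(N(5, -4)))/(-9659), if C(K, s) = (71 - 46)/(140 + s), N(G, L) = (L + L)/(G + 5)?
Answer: -100/5206201 ≈ -1.9208e-5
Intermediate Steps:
N(G, L) = 2*L/(5 + G) (N(G, L) = (2*L)/(5 + G) = 2*L/(5 + G))
n(Q) = -4 + 1/Q
C(K, s) = 25/(140 + s)
C(43, n(N(5, -4)))/(-9659) = (25/(140 + (-4 + 1/(2*(-4)/(5 + 5)))))/(-9659) = (25/(140 + (-4 + 1/(2*(-4)/10))))*(-1/9659) = (25/(140 + (-4 + 1/(2*(-4)*(⅒)))))*(-1/9659) = (25/(140 + (-4 + 1/(-⅘))))*(-1/9659) = (25/(140 + (-4 - 5/4)))*(-1/9659) = (25/(140 - 21/4))*(-1/9659) = (25/(539/4))*(-1/9659) = (25*(4/539))*(-1/9659) = (100/539)*(-1/9659) = -100/5206201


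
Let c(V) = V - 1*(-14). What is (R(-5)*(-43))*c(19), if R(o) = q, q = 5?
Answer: -7095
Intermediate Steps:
R(o) = 5
c(V) = 14 + V (c(V) = V + 14 = 14 + V)
(R(-5)*(-43))*c(19) = (5*(-43))*(14 + 19) = -215*33 = -7095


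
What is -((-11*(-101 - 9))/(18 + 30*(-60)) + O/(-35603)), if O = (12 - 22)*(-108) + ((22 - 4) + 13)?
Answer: 2048156/2883843 ≈ 0.71022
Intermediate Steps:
O = 1111 (O = -10*(-108) + (18 + 13) = 1080 + 31 = 1111)
-((-11*(-101 - 9))/(18 + 30*(-60)) + O/(-35603)) = -((-11*(-101 - 9))/(18 + 30*(-60)) + 1111/(-35603)) = -((-11*(-110))/(18 - 1800) + 1111*(-1/35603)) = -(1210/(-1782) - 1111/35603) = -(1210*(-1/1782) - 1111/35603) = -(-55/81 - 1111/35603) = -1*(-2048156/2883843) = 2048156/2883843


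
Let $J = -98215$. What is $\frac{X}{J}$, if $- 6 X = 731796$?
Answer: $\frac{9382}{7555} \approx 1.2418$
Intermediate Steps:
$X = -121966$ ($X = \left(- \frac{1}{6}\right) 731796 = -121966$)
$\frac{X}{J} = - \frac{121966}{-98215} = \left(-121966\right) \left(- \frac{1}{98215}\right) = \frac{9382}{7555}$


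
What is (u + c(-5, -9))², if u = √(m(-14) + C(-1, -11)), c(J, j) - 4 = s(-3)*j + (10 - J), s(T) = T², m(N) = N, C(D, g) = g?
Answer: 3819 - 620*I ≈ 3819.0 - 620.0*I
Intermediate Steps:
c(J, j) = 14 - J + 9*j (c(J, j) = 4 + ((-3)²*j + (10 - J)) = 4 + (9*j + (10 - J)) = 4 + (10 - J + 9*j) = 14 - J + 9*j)
u = 5*I (u = √(-14 - 11) = √(-25) = 5*I ≈ 5.0*I)
(u + c(-5, -9))² = (5*I + (14 - 1*(-5) + 9*(-9)))² = (5*I + (14 + 5 - 81))² = (5*I - 62)² = (-62 + 5*I)²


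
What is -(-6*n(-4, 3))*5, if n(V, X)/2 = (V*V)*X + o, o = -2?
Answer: 2760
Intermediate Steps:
n(V, X) = -4 + 2*X*V² (n(V, X) = 2*((V*V)*X - 2) = 2*(V²*X - 2) = 2*(X*V² - 2) = 2*(-2 + X*V²) = -4 + 2*X*V²)
-(-6*n(-4, 3))*5 = -(-6*(-4 + 2*3*(-4)²))*5 = -(-6*(-4 + 2*3*16))*5 = -(-6*(-4 + 96))*5 = -(-6*92)*5 = -(-552)*5 = -1*(-2760) = 2760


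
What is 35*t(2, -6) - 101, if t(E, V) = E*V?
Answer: -521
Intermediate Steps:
35*t(2, -6) - 101 = 35*(2*(-6)) - 101 = 35*(-12) - 101 = -420 - 101 = -521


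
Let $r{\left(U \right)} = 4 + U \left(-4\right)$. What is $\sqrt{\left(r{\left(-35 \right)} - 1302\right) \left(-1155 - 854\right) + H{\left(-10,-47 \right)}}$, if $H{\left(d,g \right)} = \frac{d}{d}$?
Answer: $\sqrt{2326423} \approx 1525.3$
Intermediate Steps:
$H{\left(d,g \right)} = 1$
$r{\left(U \right)} = 4 - 4 U$
$\sqrt{\left(r{\left(-35 \right)} - 1302\right) \left(-1155 - 854\right) + H{\left(-10,-47 \right)}} = \sqrt{\left(\left(4 - -140\right) - 1302\right) \left(-1155 - 854\right) + 1} = \sqrt{\left(\left(4 + 140\right) - 1302\right) \left(-2009\right) + 1} = \sqrt{\left(144 - 1302\right) \left(-2009\right) + 1} = \sqrt{\left(-1158\right) \left(-2009\right) + 1} = \sqrt{2326422 + 1} = \sqrt{2326423}$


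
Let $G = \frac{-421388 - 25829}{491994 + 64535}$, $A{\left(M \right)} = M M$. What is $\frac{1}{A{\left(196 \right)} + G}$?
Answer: $\frac{556529}{21379170847} \approx 2.6031 \cdot 10^{-5}$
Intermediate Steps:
$A{\left(M \right)} = M^{2}$
$G = - \frac{447217}{556529} \approx -0.80358$
$\frac{1}{A{\left(196 \right)} + G} = \frac{1}{196^{2} - \frac{447217}{556529}} = \frac{1}{38416 - \frac{447217}{556529}} = \frac{1}{\frac{21379170847}{556529}} = \frac{556529}{21379170847}$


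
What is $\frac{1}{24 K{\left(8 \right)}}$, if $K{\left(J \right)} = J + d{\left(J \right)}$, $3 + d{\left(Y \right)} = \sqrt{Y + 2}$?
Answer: $\frac{1}{72} - \frac{\sqrt{10}}{360} \approx 0.0051048$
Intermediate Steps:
$d{\left(Y \right)} = -3 + \sqrt{2 + Y}$ ($d{\left(Y \right)} = -3 + \sqrt{Y + 2} = -3 + \sqrt{2 + Y}$)
$K{\left(J \right)} = -3 + J + \sqrt{2 + J}$ ($K{\left(J \right)} = J + \left(-3 + \sqrt{2 + J}\right) = -3 + J + \sqrt{2 + J}$)
$\frac{1}{24 K{\left(8 \right)}} = \frac{1}{24 \left(-3 + 8 + \sqrt{2 + 8}\right)} = \frac{1}{24 \left(-3 + 8 + \sqrt{10}\right)} = \frac{1}{24 \left(5 + \sqrt{10}\right)} = \frac{1}{120 + 24 \sqrt{10}}$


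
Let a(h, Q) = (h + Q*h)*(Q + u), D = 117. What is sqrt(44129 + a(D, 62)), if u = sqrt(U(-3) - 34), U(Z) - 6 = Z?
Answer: sqrt(501131 + 7371*I*sqrt(31)) ≈ 708.5 + 28.963*I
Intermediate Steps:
U(Z) = 6 + Z
u = I*sqrt(31) (u = sqrt((6 - 3) - 34) = sqrt(3 - 34) = sqrt(-31) = I*sqrt(31) ≈ 5.5678*I)
a(h, Q) = (Q + I*sqrt(31))*(h + Q*h) (a(h, Q) = (h + Q*h)*(Q + I*sqrt(31)) = (Q + I*sqrt(31))*(h + Q*h))
sqrt(44129 + a(D, 62)) = sqrt(44129 + 117*(62 + 62**2 + I*sqrt(31) + I*62*sqrt(31))) = sqrt(44129 + 117*(62 + 3844 + I*sqrt(31) + 62*I*sqrt(31))) = sqrt(44129 + 117*(3906 + 63*I*sqrt(31))) = sqrt(44129 + (457002 + 7371*I*sqrt(31))) = sqrt(501131 + 7371*I*sqrt(31))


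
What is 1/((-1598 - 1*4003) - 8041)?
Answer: -1/13642 ≈ -7.3303e-5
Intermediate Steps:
1/((-1598 - 1*4003) - 8041) = 1/((-1598 - 4003) - 8041) = 1/(-5601 - 8041) = 1/(-13642) = -1/13642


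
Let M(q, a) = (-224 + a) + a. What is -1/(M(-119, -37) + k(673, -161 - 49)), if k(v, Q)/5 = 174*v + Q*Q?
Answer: -1/805712 ≈ -1.2411e-6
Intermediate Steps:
k(v, Q) = 5*Q² + 870*v (k(v, Q) = 5*(174*v + Q*Q) = 5*(174*v + Q²) = 5*(Q² + 174*v) = 5*Q² + 870*v)
M(q, a) = -224 + 2*a
-1/(M(-119, -37) + k(673, -161 - 49)) = -1/((-224 + 2*(-37)) + (5*(-161 - 49)² + 870*673)) = -1/((-224 - 74) + (5*(-210)² + 585510)) = -1/(-298 + (5*44100 + 585510)) = -1/(-298 + (220500 + 585510)) = -1/(-298 + 806010) = -1/805712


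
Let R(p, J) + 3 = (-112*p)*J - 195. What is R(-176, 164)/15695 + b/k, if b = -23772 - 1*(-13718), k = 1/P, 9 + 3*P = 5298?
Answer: -55638762564/3139 ≈ -1.7725e+7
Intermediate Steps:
P = 1763 (P = -3 + (1/3)*5298 = -3 + 1766 = 1763)
R(p, J) = -198 - 112*J*p (R(p, J) = -3 + ((-112*p)*J - 195) = -3 + (-112*J*p - 195) = -3 + (-195 - 112*J*p) = -198 - 112*J*p)
k = 1/1763 ≈ 0.00056721
b = -10054 (b = -23772 + 13718 = -10054)
R(-176, 164)/15695 + b/k = (-198 - 112*164*(-176))/15695 - 10054/1/1763 = (-198 + 3232768)*(1/15695) - 10054*1763 = 3232570*(1/15695) - 17725202 = 646514/3139 - 17725202 = -55638762564/3139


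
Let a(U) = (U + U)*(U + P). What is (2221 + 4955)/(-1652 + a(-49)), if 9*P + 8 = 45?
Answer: 16146/6181 ≈ 2.6122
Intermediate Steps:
P = 37/9 (P = -8/9 + (⅑)*45 = -8/9 + 5 = 37/9 ≈ 4.1111)
a(U) = 2*U*(37/9 + U) (a(U) = (U + U)*(U + 37/9) = (2*U)*(37/9 + U) = 2*U*(37/9 + U))
(2221 + 4955)/(-1652 + a(-49)) = (2221 + 4955)/(-1652 + (2/9)*(-49)*(37 + 9*(-49))) = 7176/(-1652 + (2/9)*(-49)*(37 - 441)) = 7176/(-1652 + (2/9)*(-49)*(-404)) = 7176/(-1652 + 39592/9) = 7176/(24724/9) = 7176*(9/24724) = 16146/6181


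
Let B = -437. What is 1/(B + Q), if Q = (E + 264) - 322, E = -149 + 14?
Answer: -1/630 ≈ -0.0015873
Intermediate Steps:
E = -135
Q = -193 (Q = (-135 + 264) - 322 = 129 - 322 = -193)
1/(B + Q) = 1/(-437 - 193) = 1/(-630) = -1/630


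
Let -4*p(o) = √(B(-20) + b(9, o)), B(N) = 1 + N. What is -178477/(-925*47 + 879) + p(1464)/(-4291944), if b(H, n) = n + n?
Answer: 178477/42596 + √2909/17167776 ≈ 4.1900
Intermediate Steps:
b(H, n) = 2*n
p(o) = -√(-19 + 2*o)/4 (p(o) = -√((1 - 20) + 2*o)/4 = -√(-19 + 2*o)/4)
-178477/(-925*47 + 879) + p(1464)/(-4291944) = -178477/(-925*47 + 879) - √(-19 + 2*1464)/4/(-4291944) = -178477/(-43475 + 879) - √(-19 + 2928)/4*(-1/4291944) = -178477/(-42596) - √2909/4*(-1/4291944) = -178477*(-1/42596) + √2909/17167776 = 178477/42596 + √2909/17167776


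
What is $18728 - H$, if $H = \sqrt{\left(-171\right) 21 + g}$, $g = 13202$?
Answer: $18728 - \sqrt{9611} \approx 18630.0$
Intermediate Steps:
$H = \sqrt{9611}$ ($H = \sqrt{\left(-171\right) 21 + 13202} = \sqrt{-3591 + 13202} = \sqrt{9611} \approx 98.036$)
$18728 - H = 18728 - \sqrt{9611}$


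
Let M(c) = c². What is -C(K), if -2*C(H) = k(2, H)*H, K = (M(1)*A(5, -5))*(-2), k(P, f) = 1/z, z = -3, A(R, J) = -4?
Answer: -4/3 ≈ -1.3333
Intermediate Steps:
k(P, f) = -⅓ (k(P, f) = 1/(-3) = -⅓)
K = 8 (K = (1²*(-4))*(-2) = (1*(-4))*(-2) = -4*(-2) = 8)
C(H) = H/6 (C(H) = -(-1)*H/6 = H/6)
-C(K) = -8/6 = -1*4/3 = -4/3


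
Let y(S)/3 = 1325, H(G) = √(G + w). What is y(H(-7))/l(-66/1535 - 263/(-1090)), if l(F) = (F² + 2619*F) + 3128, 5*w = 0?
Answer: 148369838892500/136140233847073 ≈ 1.0898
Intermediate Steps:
w = 0 (w = (⅕)*0 = 0)
H(G) = √G (H(G) = √(G + 0) = √G)
y(S) = 3975 (y(S) = 3*1325 = 3975)
l(F) = 3128 + F² + 2619*F
y(H(-7))/l(-66/1535 - 263/(-1090)) = 3975/(3128 + (-66/1535 - 263/(-1090))² + 2619*(-66/1535 - 263/(-1090))) = 3975/(3128 + (-66*1/1535 - 263*(-1/1090))² + 2619*(-66*1/1535 - 263*(-1/1090))) = 3975/(3128 + (-66/1535 + 263/1090)² + 2619*(-66/1535 + 263/1090)) = 3975/(3128 + (66353/334630)² + 2619*(66353/334630)) = 3975/(3128 + 4402720609/111977236900 + 173778507/334630) = 3975/(408420701541219/111977236900) = 3975*(111977236900/408420701541219) = 148369838892500/136140233847073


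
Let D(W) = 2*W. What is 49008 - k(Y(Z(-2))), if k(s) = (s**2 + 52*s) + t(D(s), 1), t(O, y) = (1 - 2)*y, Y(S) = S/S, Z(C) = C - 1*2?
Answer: 48956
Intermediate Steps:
Z(C) = -2 + C (Z(C) = C - 2 = -2 + C)
Y(S) = 1
t(O, y) = -y
k(s) = -1 + s**2 + 52*s (k(s) = (s**2 + 52*s) - 1*1 = (s**2 + 52*s) - 1 = -1 + s**2 + 52*s)
49008 - k(Y(Z(-2))) = 49008 - (-1 + 1**2 + 52*1) = 49008 - (-1 + 1 + 52) = 49008 - 1*52 = 49008 - 52 = 48956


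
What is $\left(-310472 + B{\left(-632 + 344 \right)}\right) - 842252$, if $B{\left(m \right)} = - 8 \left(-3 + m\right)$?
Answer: $-1150396$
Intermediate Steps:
$B{\left(m \right)} = 24 - 8 m$
$\left(-310472 + B{\left(-632 + 344 \right)}\right) - 842252 = \left(-310472 - \left(-24 + 8 \left(-632 + 344\right)\right)\right) - 842252 = \left(-310472 + \left(24 - -2304\right)\right) - 842252 = \left(-310472 + \left(24 + 2304\right)\right) - 842252 = \left(-310472 + 2328\right) - 842252 = -308144 - 842252 = -1150396$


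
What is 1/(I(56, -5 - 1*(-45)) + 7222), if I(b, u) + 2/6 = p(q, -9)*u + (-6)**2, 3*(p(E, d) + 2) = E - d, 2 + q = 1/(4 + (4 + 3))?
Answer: 33/239983 ≈ 0.00013751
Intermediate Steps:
q = -21/11 (q = -2 + 1/(4 + (4 + 3)) = -2 + 1/(4 + 7) = -2 + 1/11 = -21/11 ≈ -1.9091)
p(E, d) = -2 - d/3 + E/3 (p(E, d) = -2 + (E - d)/3 = -2 + (-d/3 + E/3) = -2 - d/3 + E/3)
I(b, u) = 107/3 + 4*u/11 (I(b, u) = -1/3 + ((-2 - 1/3*(-9) + (1/3)*(-21/11))*u + (-6)**2) = -1/3 + ((-2 + 3 - 7/11)*u + 36) = -1/3 + (4*u/11 + 36) = -1/3 + (36 + 4*u/11) = 107/3 + 4*u/11)
1/(I(56, -5 - 1*(-45)) + 7222) = 1/((107/3 + 4*(-5 - 1*(-45))/11) + 7222) = 1/((107/3 + 4*(-5 + 45)/11) + 7222) = 1/((107/3 + (4/11)*40) + 7222) = 1/((107/3 + 160/11) + 7222) = 1/(1657/33 + 7222) = 1/(239983/33) = 33/239983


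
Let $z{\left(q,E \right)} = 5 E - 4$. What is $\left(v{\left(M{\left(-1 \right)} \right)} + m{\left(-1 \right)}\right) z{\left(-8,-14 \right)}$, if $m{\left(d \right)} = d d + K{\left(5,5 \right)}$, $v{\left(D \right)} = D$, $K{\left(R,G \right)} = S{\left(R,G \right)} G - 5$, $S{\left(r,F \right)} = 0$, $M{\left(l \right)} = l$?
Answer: $370$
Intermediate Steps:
$z{\left(q,E \right)} = -4 + 5 E$
$K{\left(R,G \right)} = -5$ ($K{\left(R,G \right)} = 0 G - 5 = 0 - 5 = -5$)
$m{\left(d \right)} = -5 + d^{2}$ ($m{\left(d \right)} = d d - 5 = d^{2} - 5 = -5 + d^{2}$)
$\left(v{\left(M{\left(-1 \right)} \right)} + m{\left(-1 \right)}\right) z{\left(-8,-14 \right)} = \left(-1 - \left(5 - \left(-1\right)^{2}\right)\right) \left(-4 + 5 \left(-14\right)\right) = \left(-1 + \left(-5 + 1\right)\right) \left(-4 - 70\right) = \left(-1 - 4\right) \left(-74\right) = \left(-5\right) \left(-74\right) = 370$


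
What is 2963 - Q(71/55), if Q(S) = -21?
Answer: 2984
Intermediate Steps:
2963 - Q(71/55) = 2963 - 1*(-21) = 2963 + 21 = 2984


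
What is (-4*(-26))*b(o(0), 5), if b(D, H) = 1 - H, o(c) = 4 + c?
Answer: -416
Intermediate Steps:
(-4*(-26))*b(o(0), 5) = (-4*(-26))*(1 - 1*5) = 104*(1 - 5) = 104*(-4) = -416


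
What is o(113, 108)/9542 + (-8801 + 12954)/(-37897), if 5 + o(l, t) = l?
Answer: -17767525/180806587 ≈ -0.098268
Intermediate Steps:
o(l, t) = -5 + l
o(113, 108)/9542 + (-8801 + 12954)/(-37897) = (-5 + 113)/9542 + (-8801 + 12954)/(-37897) = 108*(1/9542) + 4153*(-1/37897) = 54/4771 - 4153/37897 = -17767525/180806587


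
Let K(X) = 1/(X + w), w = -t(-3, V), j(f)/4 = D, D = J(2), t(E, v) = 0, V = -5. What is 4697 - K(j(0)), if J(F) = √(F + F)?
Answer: 37575/8 ≈ 4696.9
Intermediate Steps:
J(F) = √2*√F (J(F) = √(2*F) = √2*√F)
D = 2 (D = √2*√2 = 2)
j(f) = 8 (j(f) = 4*2 = 8)
w = 0 (w = -1*0 = 0)
K(X) = 1/X (K(X) = 1/(X + 0) = 1/X)
4697 - K(j(0)) = 4697 - 1/8 = 4697 - 1*⅛ = 4697 - ⅛ = 37575/8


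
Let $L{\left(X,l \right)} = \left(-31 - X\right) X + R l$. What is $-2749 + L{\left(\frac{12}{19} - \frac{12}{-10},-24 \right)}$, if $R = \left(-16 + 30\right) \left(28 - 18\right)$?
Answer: $- \frac{55676431}{9025} \approx -6169.1$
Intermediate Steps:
$R = 140$ ($R = 14 \cdot 10 = 140$)
$L{\left(X,l \right)} = 140 l + X \left(-31 - X\right)$ ($L{\left(X,l \right)} = \left(-31 - X\right) X + 140 l = X \left(-31 - X\right) + 140 l = 140 l + X \left(-31 - X\right)$)
$-2749 + L{\left(\frac{12}{19} - \frac{12}{-10},-24 \right)} = -2749 - \left(3360 + \left(\frac{12}{19} - \frac{12}{-10}\right)^{2} + 31 \left(\frac{12}{19} - \frac{12}{-10}\right)\right) = -2749 - \left(3360 + \left(12 \cdot \frac{1}{19} - - \frac{6}{5}\right)^{2} + 31 \left(12 \cdot \frac{1}{19} - - \frac{6}{5}\right)\right) = -2749 - \left(3360 + \left(\frac{12}{19} + \frac{6}{5}\right)^{2} + 31 \left(\frac{12}{19} + \frac{6}{5}\right)\right) = -2749 - \frac{30866706}{9025} = - \frac{55676431}{9025}$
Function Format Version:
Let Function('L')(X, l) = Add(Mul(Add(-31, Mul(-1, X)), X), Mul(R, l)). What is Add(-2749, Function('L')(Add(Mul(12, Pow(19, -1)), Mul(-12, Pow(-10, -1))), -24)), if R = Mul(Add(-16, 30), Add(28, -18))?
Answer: Rational(-55676431, 9025) ≈ -6169.1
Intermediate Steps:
R = 140 (R = Mul(14, 10) = 140)
Function('L')(X, l) = Add(Mul(140, l), Mul(X, Add(-31, Mul(-1, X)))) (Function('L')(X, l) = Add(Mul(Add(-31, Mul(-1, X)), X), Mul(140, l)) = Add(Mul(X, Add(-31, Mul(-1, X))), Mul(140, l)) = Add(Mul(140, l), Mul(X, Add(-31, Mul(-1, X)))))
Add(-2749, Function('L')(Add(Mul(12, Pow(19, -1)), Mul(-12, Pow(-10, -1))), -24)) = Add(-2749, Add(Mul(-1, Pow(Add(Mul(12, Pow(19, -1)), Mul(-12, Pow(-10, -1))), 2)), Mul(-31, Add(Mul(12, Pow(19, -1)), Mul(-12, Pow(-10, -1)))), Mul(140, -24))) = Add(-2749, Add(Mul(-1, Pow(Add(Mul(12, Rational(1, 19)), Mul(-12, Rational(-1, 10))), 2)), Mul(-31, Add(Mul(12, Rational(1, 19)), Mul(-12, Rational(-1, 10)))), -3360)) = Add(-2749, Add(Mul(-1, Pow(Add(Rational(12, 19), Rational(6, 5)), 2)), Mul(-31, Add(Rational(12, 19), Rational(6, 5))), -3360)) = Add(-2749, Add(Mul(-1, Pow(Rational(174, 95), 2)), Mul(-31, Rational(174, 95)), -3360)) = Add(-2749, Add(Mul(-1, Rational(30276, 9025)), Rational(-5394, 95), -3360)) = Add(-2749, Add(Rational(-30276, 9025), Rational(-5394, 95), -3360)) = Add(-2749, Rational(-30866706, 9025)) = Rational(-55676431, 9025)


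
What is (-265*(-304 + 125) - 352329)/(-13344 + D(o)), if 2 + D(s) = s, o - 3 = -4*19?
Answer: 304894/13419 ≈ 22.721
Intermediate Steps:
o = -73 (o = 3 - 4*19 = 3 - 76 = -73)
D(s) = -2 + s
(-265*(-304 + 125) - 352329)/(-13344 + D(o)) = (-265*(-304 + 125) - 352329)/(-13344 + (-2 - 73)) = (-265*(-179) - 352329)/(-13344 - 75) = (47435 - 352329)/(-13419) = -304894*(-1/13419) = 304894/13419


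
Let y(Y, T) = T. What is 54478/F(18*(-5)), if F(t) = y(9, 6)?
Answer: 27239/3 ≈ 9079.7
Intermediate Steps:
F(t) = 6
54478/F(18*(-5)) = 54478/6 = 54478*(⅙) = 27239/3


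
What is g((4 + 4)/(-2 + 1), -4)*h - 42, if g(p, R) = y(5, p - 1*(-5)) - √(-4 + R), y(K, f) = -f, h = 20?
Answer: 18 - 40*I*√2 ≈ 18.0 - 56.569*I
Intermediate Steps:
g(p, R) = -5 - p - √(-4 + R) (g(p, R) = -(p - 1*(-5)) - √(-4 + R) = -(p + 5) - √(-4 + R) = -(5 + p) - √(-4 + R) = (-5 - p) - √(-4 + R) = -5 - p - √(-4 + R))
g((4 + 4)/(-2 + 1), -4)*h - 42 = (-5 - (4 + 4)/(-2 + 1) - √(-4 - 4))*20 - 42 = (-5 - 8/(-1) - √(-8))*20 - 42 = (-5 - 8*(-1) - 2*I*√2)*20 - 42 = (-5 - 1*(-8) - 2*I*√2)*20 - 42 = (-5 + 8 - 2*I*√2)*20 - 42 = (3 - 2*I*√2)*20 - 42 = (60 - 40*I*√2) - 42 = 18 - 40*I*√2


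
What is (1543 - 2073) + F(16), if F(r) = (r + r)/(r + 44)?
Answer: -7942/15 ≈ -529.47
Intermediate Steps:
F(r) = 2*r/(44 + r) (F(r) = (2*r)/(44 + r) = 2*r/(44 + r))
(1543 - 2073) + F(16) = (1543 - 2073) + 2*16/(44 + 16) = -530 + 2*16/60 = -530 + 2*16*(1/60) = -530 + 8/15 = -7942/15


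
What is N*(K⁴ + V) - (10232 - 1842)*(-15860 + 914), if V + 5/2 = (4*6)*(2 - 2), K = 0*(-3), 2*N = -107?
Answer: 501588295/4 ≈ 1.2540e+8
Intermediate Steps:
N = -107/2 (N = (½)*(-107) = -107/2 ≈ -53.500)
K = 0
V = -5/2 (V = -5/2 + (4*6)*(2 - 2) = -5/2 + 24*0 = -5/2 + 0 = -5/2 ≈ -2.5000)
N*(K⁴ + V) - (10232 - 1842)*(-15860 + 914) = -107*(0⁴ - 5/2)/2 - (10232 - 1842)*(-15860 + 914) = -107*(0 - 5/2)/2 - 8390*(-14946) = -107/2*(-5/2) - 1*(-125396940) = 535/4 + 125396940 = 501588295/4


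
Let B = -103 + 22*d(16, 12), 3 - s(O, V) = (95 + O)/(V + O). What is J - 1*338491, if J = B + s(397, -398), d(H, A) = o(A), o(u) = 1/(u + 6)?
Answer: -3042880/9 ≈ -3.3810e+5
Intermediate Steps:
o(u) = 1/(6 + u)
d(H, A) = 1/(6 + A)
s(O, V) = 3 - (95 + O)/(O + V) (s(O, V) = 3 - (95 + O)/(V + O) = 3 - (95 + O)/(O + V))
B = -916/9 (B = -103 + 22/(6 + 12) = -103 + 22/18 = -103 + 22*(1/18) = -103 + 11/9 = -916/9 ≈ -101.78)
J = 3539/9 (J = -916/9 + (-95 + 2*397 + 3*(-398))/(397 - 398) = -916/9 + (-95 + 794 - 1194)/(-1) = -916/9 - 1*(-495) = -916/9 + 495 = 3539/9 ≈ 393.22)
J - 1*338491 = 3539/9 - 1*338491 = 3539/9 - 338491 = -3042880/9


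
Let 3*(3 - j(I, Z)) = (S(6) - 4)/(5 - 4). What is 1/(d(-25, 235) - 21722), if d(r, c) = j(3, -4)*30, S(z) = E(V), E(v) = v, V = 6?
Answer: -1/21652 ≈ -4.6185e-5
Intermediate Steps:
S(z) = 6
j(I, Z) = 7/3 (j(I, Z) = 3 - (6 - 4)/(3*(5 - 4)) = 3 - 2/(3*1) = 3 - 2/3 = 3 - ⅓*2 = 3 - ⅔ = 7/3)
d(r, c) = 70 (d(r, c) = (7/3)*30 = 70)
1/(d(-25, 235) - 21722) = 1/(70 - 21722) = 1/(-21652) = -1/21652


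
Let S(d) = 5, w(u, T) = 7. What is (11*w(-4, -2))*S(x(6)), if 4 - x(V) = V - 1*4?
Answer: 385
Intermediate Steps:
x(V) = 8 - V (x(V) = 4 - (V - 1*4) = 4 - (V - 4) = 4 - (-4 + V) = 4 + (4 - V) = 8 - V)
(11*w(-4, -2))*S(x(6)) = (11*7)*5 = 77*5 = 385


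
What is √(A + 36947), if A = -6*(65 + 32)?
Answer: √36365 ≈ 190.70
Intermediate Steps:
A = -582 (A = -6*97 = -582)
√(A + 36947) = √(-582 + 36947) = √36365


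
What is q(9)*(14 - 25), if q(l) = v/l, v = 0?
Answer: 0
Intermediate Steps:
q(l) = 0 (q(l) = 0/l = 0)
q(9)*(14 - 25) = 0*(14 - 25) = 0*(-11) = 0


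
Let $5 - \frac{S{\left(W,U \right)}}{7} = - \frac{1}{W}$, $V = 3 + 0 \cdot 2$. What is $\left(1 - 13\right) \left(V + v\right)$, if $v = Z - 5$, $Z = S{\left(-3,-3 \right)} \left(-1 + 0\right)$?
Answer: $416$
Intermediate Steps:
$V = 3$ ($V = 3 + 0 = 3$)
$S{\left(W,U \right)} = 35 + \frac{7}{W}$ ($S{\left(W,U \right)} = 35 - 7 \left(- \frac{1}{W}\right) = 35 + \frac{7}{W}$)
$Z = - \frac{98}{3}$ ($Z = \left(35 + \frac{7}{-3}\right) \left(-1 + 0\right) = \left(35 + 7 \left(- \frac{1}{3}\right)\right) \left(-1\right) = \left(35 - \frac{7}{3}\right) \left(-1\right) = \frac{98}{3} \left(-1\right) = - \frac{98}{3} \approx -32.667$)
$v = - \frac{113}{3}$ ($v = - \frac{98}{3} - 5 = - \frac{113}{3} \approx -37.667$)
$\left(1 - 13\right) \left(V + v\right) = \left(1 - 13\right) \left(3 - \frac{113}{3}\right) = \left(-12\right) \left(- \frac{104}{3}\right) = 416$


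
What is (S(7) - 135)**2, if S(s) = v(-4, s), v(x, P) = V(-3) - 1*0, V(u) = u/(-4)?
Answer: 288369/16 ≈ 18023.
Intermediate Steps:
V(u) = -u/4 (V(u) = u*(-1/4) = -u/4)
v(x, P) = 3/4 (v(x, P) = -1/4*(-3) - 1*0 = 3/4 + 0 = 3/4)
S(s) = 3/4
(S(7) - 135)**2 = (3/4 - 135)**2 = (-537/4)**2 = 288369/16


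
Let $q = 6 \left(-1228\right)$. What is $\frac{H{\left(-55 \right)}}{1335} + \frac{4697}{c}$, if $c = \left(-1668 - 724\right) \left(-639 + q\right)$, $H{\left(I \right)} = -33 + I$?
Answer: $- \frac{186574553}{2840990360} \approx -0.065672$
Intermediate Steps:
$q = -7368$
$c = 19152744$ ($c = \left(-1668 - 724\right) \left(-639 - 7368\right) = \left(-2392\right) \left(-8007\right) = 19152744$)
$\frac{H{\left(-55 \right)}}{1335} + \frac{4697}{c} = \frac{-33 - 55}{1335} + \frac{4697}{19152744} = \left(-88\right) \frac{1}{1335} + 4697 \cdot \frac{1}{19152744} = - \frac{88}{1335} + \frac{4697}{19152744} = - \frac{186574553}{2840990360}$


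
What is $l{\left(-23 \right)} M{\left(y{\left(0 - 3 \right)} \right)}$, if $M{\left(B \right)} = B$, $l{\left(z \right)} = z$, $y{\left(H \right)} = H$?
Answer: $69$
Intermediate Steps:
$l{\left(-23 \right)} M{\left(y{\left(0 - 3 \right)} \right)} = - 23 \left(0 - 3\right) = \left(-23\right) \left(-3\right) = 69$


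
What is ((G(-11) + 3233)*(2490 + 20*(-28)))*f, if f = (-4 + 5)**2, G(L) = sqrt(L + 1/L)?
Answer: 6239690 + 1930*I*sqrt(1342)/11 ≈ 6.2397e+6 + 6427.5*I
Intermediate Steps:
f = 1 (f = 1**2 = 1)
((G(-11) + 3233)*(2490 + 20*(-28)))*f = ((sqrt(-11 + 1/(-11)) + 3233)*(2490 + 20*(-28)))*1 = ((sqrt(-11 - 1/11) + 3233)*(2490 - 560))*1 = ((sqrt(-122/11) + 3233)*1930)*1 = ((I*sqrt(1342)/11 + 3233)*1930)*1 = ((3233 + I*sqrt(1342)/11)*1930)*1 = (6239690 + 1930*I*sqrt(1342)/11)*1 = 6239690 + 1930*I*sqrt(1342)/11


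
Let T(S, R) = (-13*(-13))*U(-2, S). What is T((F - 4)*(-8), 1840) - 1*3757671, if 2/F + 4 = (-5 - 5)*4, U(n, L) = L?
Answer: -41274217/11 ≈ -3.7522e+6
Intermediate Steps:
F = -1/22 (F = 2/(-4 + (-5 - 5)*4) = 2/(-4 - 10*4) = 2/(-4 - 40) = 2/(-44) = 2*(-1/44) = -1/22 ≈ -0.045455)
T(S, R) = 169*S (T(S, R) = (-13*(-13))*S = 169*S)
T((F - 4)*(-8), 1840) - 1*3757671 = 169*((-1/22 - 4)*(-8)) - 1*3757671 = 169*(-89/22*(-8)) - 3757671 = 169*(356/11) - 3757671 = 60164/11 - 3757671 = -41274217/11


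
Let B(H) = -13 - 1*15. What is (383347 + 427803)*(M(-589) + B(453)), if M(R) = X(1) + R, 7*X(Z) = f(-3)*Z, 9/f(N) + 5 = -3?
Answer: -14017077575/28 ≈ -5.0061e+8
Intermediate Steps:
B(H) = -28 (B(H) = -13 - 15 = -28)
f(N) = -9/8 (f(N) = 9/(-5 - 3) = 9/(-8) = 9*(-1/8) = -9/8)
X(Z) = -9*Z/56 (X(Z) = (-9*Z/8)/7 = -9*Z/56)
M(R) = -9/56 + R (M(R) = -9/56*1 + R = -9/56 + R)
(383347 + 427803)*(M(-589) + B(453)) = (383347 + 427803)*((-9/56 - 589) - 28) = 811150*(-32993/56 - 28) = 811150*(-34561/56) = -14017077575/28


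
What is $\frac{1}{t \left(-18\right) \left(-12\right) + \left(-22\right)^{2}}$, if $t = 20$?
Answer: $\frac{1}{4804} \approx 0.00020816$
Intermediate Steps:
$\frac{1}{t \left(-18\right) \left(-12\right) + \left(-22\right)^{2}} = \frac{1}{20 \left(-18\right) \left(-12\right) + \left(-22\right)^{2}} = \frac{1}{\left(-360\right) \left(-12\right) + 484} = \frac{1}{4320 + 484} = \frac{1}{4804}$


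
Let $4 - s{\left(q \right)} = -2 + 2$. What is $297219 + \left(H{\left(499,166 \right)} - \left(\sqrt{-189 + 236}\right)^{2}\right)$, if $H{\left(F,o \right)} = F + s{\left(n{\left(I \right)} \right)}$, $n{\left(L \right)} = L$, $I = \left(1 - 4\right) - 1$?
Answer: $297675$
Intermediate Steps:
$I = -4$ ($I = -3 - 1 = -4$)
$s{\left(q \right)} = 4$ ($s{\left(q \right)} = 4 - \left(-2 + 2\right) = 4 - 0 = 4 + 0 = 4$)
$H{\left(F,o \right)} = 4 + F$ ($H{\left(F,o \right)} = F + 4 = 4 + F$)
$297219 + \left(H{\left(499,166 \right)} - \left(\sqrt{-189 + 236}\right)^{2}\right) = 297219 + \left(\left(4 + 499\right) - \left(\sqrt{-189 + 236}\right)^{2}\right) = 297219 + \left(503 - \left(\sqrt{47}\right)^{2}\right) = 297219 + \left(503 - 47\right) = 297219 + 456 = 297675$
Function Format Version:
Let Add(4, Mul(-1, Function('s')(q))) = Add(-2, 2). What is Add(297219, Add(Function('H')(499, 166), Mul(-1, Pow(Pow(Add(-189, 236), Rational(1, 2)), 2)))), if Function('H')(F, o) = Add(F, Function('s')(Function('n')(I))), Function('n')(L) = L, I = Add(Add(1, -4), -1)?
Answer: 297675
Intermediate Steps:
I = -4 (I = Add(-3, -1) = -4)
Function('s')(q) = 4 (Function('s')(q) = Add(4, Mul(-1, Add(-2, 2))) = Add(4, Mul(-1, 0)) = Add(4, 0) = 4)
Function('H')(F, o) = Add(4, F) (Function('H')(F, o) = Add(F, 4) = Add(4, F))
Add(297219, Add(Function('H')(499, 166), Mul(-1, Pow(Pow(Add(-189, 236), Rational(1, 2)), 2)))) = Add(297219, Add(Add(4, 499), Mul(-1, Pow(Pow(Add(-189, 236), Rational(1, 2)), 2)))) = Add(297219, Add(503, Mul(-1, Pow(Pow(47, Rational(1, 2)), 2)))) = Add(297219, Add(503, Mul(-1, 47))) = Add(297219, Add(503, -47)) = Add(297219, 456) = 297675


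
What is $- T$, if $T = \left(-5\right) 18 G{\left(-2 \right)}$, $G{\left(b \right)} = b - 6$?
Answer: $-720$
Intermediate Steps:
$G{\left(b \right)} = -6 + b$ ($G{\left(b \right)} = b - 6 = -6 + b$)
$T = 720$ ($T = \left(-5\right) 18 \left(-6 - 2\right) = \left(-90\right) \left(-8\right) = 720$)
$- T = \left(-1\right) 720 = -720$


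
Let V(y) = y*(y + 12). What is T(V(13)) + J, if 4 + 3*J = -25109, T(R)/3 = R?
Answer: -7396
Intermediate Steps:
V(y) = y*(12 + y)
T(R) = 3*R
J = -8371 (J = -4/3 + (1/3)*(-25109) = -4/3 - 25109/3 = -8371)
T(V(13)) + J = 3*(13*(12 + 13)) - 8371 = 3*(13*25) - 8371 = 3*325 - 8371 = 975 - 8371 = -7396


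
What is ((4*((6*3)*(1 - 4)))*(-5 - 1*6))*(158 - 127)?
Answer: 73656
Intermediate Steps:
((4*((6*3)*(1 - 4)))*(-5 - 1*6))*(158 - 127) = ((4*(18*(-3)))*(-5 - 6))*31 = ((4*(-54))*(-11))*31 = -216*(-11)*31 = 2376*31 = 73656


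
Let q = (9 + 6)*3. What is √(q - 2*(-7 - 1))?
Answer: √61 ≈ 7.8102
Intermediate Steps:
q = 45 (q = 15*3 = 45)
√(q - 2*(-7 - 1)) = √(45 - 2*(-7 - 1)) = √(45 - 2*(-8)) = √(45 + 16) = √61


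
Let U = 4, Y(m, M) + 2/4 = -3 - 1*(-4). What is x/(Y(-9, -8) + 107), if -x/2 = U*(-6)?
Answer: 96/215 ≈ 0.44651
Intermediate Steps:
Y(m, M) = ½ (Y(m, M) = -½ + (-3 - 1*(-4)) = -½ + (-3 + 4) = -½ + 1 = ½)
x = 48 (x = -8*(-6) = -2*(-24) = 48)
x/(Y(-9, -8) + 107) = 48/(½ + 107) = 48/(215/2) = (2/215)*48 = 96/215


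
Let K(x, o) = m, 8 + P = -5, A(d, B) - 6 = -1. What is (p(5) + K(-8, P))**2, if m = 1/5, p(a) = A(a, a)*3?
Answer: 5776/25 ≈ 231.04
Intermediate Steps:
A(d, B) = 5 (A(d, B) = 6 - 1 = 5)
p(a) = 15 (p(a) = 5*3 = 15)
P = -13 (P = -8 - 5 = -13)
m = 1/5 ≈ 0.20000
K(x, o) = 1/5
(p(5) + K(-8, P))**2 = (15 + 1/5)**2 = (76/5)**2 = 5776/25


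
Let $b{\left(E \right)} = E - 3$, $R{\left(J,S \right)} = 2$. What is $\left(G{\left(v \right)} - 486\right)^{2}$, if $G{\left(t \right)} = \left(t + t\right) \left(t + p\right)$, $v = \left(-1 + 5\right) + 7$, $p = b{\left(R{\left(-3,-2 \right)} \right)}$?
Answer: $70756$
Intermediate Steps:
$b{\left(E \right)} = -3 + E$
$p = -1$ ($p = -3 + 2 = -1$)
$v = 11$ ($v = 4 + 7 = 11$)
$G{\left(t \right)} = 2 t \left(-1 + t\right)$ ($G{\left(t \right)} = \left(t + t\right) \left(t - 1\right) = 2 t \left(-1 + t\right)$)
$\left(G{\left(v \right)} - 486\right)^{2} = \left(2 \cdot 11 \left(-1 + 11\right) - 486\right)^{2} = \left(2 \cdot 11 \cdot 10 - 486\right)^{2} = \left(220 - 486\right)^{2} = \left(-266\right)^{2} = 70756$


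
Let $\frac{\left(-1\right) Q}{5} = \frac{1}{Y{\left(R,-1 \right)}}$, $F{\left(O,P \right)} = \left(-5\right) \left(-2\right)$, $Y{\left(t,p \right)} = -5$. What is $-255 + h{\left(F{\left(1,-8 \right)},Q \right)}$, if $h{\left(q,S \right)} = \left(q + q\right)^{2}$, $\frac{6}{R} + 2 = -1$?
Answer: $145$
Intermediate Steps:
$R = -2$ ($R = \frac{6}{-2 - 1} = \frac{6}{-3} = 6 \left(- \frac{1}{3}\right) = -2$)
$F{\left(O,P \right)} = 10$
$Q = 1$ ($Q = - \frac{5}{-5} = \left(-5\right) \left(- \frac{1}{5}\right) = 1$)
$h{\left(q,S \right)} = 4 q^{2}$ ($h{\left(q,S \right)} = \left(2 q\right)^{2} = 4 q^{2}$)
$-255 + h{\left(F{\left(1,-8 \right)},Q \right)} = -255 + 4 \cdot 10^{2} = -255 + 4 \cdot 100 = -255 + 400 = 145$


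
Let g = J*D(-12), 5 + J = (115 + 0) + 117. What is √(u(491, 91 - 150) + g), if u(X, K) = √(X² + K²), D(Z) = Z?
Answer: √(-2724 + √244562) ≈ 47.217*I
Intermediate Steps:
J = 227 (J = -5 + ((115 + 0) + 117) = -5 + (115 + 117) = -5 + 232 = 227)
g = -2724 (g = 227*(-12) = -2724)
u(X, K) = √(K² + X²)
√(u(491, 91 - 150) + g) = √(√((91 - 150)² + 491²) - 2724) = √(√((-59)² + 241081) - 2724) = √(√(3481 + 241081) - 2724) = √(√244562 - 2724) = √(-2724 + √244562)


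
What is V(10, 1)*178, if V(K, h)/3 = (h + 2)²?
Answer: 4806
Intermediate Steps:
V(K, h) = 3*(2 + h)² (V(K, h) = 3*(h + 2)² = 3*(2 + h)²)
V(10, 1)*178 = (3*(2 + 1)²)*178 = (3*3²)*178 = (3*9)*178 = 27*178 = 4806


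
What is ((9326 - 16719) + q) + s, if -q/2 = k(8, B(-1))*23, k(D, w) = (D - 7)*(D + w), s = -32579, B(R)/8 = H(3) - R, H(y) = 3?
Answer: -41812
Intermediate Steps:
B(R) = 24 - 8*R (B(R) = 8*(3 - R) = 24 - 8*R)
k(D, w) = (-7 + D)*(D + w)
q = -1840 (q = -2*(8**2 - 7*8 - 7*(24 - 8*(-1)) + 8*(24 - 8*(-1)))*23 = -2*(64 - 56 - 7*(24 + 8) + 8*(24 + 8))*23 = -2*(64 - 56 - 7*32 + 8*32)*23 = -2*(64 - 56 - 224 + 256)*23 = -80*23 = -2*920 = -1840)
((9326 - 16719) + q) + s = ((9326 - 16719) - 1840) - 32579 = (-7393 - 1840) - 32579 = -9233 - 32579 = -41812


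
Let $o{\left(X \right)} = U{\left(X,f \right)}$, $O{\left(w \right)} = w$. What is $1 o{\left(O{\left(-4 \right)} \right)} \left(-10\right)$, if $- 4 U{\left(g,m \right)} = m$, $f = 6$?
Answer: $15$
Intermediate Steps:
$U{\left(g,m \right)} = - \frac{m}{4}$
$o{\left(X \right)} = - \frac{3}{2}$ ($o{\left(X \right)} = \left(- \frac{1}{4}\right) 6 = - \frac{3}{2}$)
$1 o{\left(O{\left(-4 \right)} \right)} \left(-10\right) = 1 \left(- \frac{3}{2}\right) \left(-10\right) = \left(- \frac{3}{2}\right) \left(-10\right) = 15$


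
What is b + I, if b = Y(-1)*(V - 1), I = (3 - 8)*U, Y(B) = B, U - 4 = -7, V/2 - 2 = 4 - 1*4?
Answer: 12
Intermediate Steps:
V = 4 (V = 4 + 2*(4 - 1*4) = 4 + 2*(4 - 4) = 4 + 2*0 = 4 + 0 = 4)
U = -3 (U = 4 - 7 = -3)
I = 15 (I = (3 - 8)*(-3) = -5*(-3) = 15)
b = -3 (b = -(4 - 1) = -1*3 = -3)
b + I = -3 + 15 = 12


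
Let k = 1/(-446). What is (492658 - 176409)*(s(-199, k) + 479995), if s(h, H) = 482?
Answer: 151950370773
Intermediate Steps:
k = -1/446 ≈ -0.0022422
(492658 - 176409)*(s(-199, k) + 479995) = (492658 - 176409)*(482 + 479995) = 316249*480477 = 151950370773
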